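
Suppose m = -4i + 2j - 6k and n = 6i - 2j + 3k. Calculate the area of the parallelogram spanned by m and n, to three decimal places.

25.060

i: 2·3 - (-6)·(-2) = 6 - 12 = -6
j: (-6)·6 - (-4)·3 = -36 - (-12) = -24
k: (-4)·(-2) - 2·6 = 8 - 12 = -4
m × n = (-6, -24, -4)
|m × n| = √((-6)² + (-24)² + (-4)²) = √628 ≈ 25.0599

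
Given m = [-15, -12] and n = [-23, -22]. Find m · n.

609

m · n = (-15)·(-23) + (-12)·(-22) = 345 + 264 = 609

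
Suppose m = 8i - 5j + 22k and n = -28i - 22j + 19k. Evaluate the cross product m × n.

i: (-5)·19 - 22·(-22) = -95 - (-484) = 389
j: 22·(-28) - 8·19 = -616 - 152 = -768
k: 8·(-22) - (-5)·(-28) = -176 - 140 = -316
m × n = (389, -768, -316)

(389, -768, -316)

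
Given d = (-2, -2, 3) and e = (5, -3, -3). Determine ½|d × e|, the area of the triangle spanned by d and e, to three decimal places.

i: (-2)·(-3) - 3·(-3) = 6 - (-9) = 15
j: 3·5 - (-2)·(-3) = 15 - 6 = 9
k: (-2)·(-3) - (-2)·5 = 6 - (-10) = 16
d × e = (15, 9, 16)
|d × e| = √(15² + 9² + 16²) = √562 ≈ 23.7065
area = ½ · 23.7065 ≈ 11.853

11.853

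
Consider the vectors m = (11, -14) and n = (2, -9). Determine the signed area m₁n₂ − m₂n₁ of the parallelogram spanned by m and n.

-71

11·(-9) - (-14)·2 = -99 - (-28) = -71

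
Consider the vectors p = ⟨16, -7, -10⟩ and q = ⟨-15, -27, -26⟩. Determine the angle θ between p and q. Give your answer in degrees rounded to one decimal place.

75.1

p · q = 16·(-15) + (-7)·(-27) + (-10)·(-26) = -240 + 189 + 260 = 209
|p|² = 256 + 49 + 100 = 405,  |p| = √405 ≈ 20.124612
|q|² = 225 + 729 + 676 = 1630,  |q| = √1630 ≈ 40.373258
cos θ = 209 / (20.124612 · 40.373258) ≈ 0.25723
θ = arccos(0.25723) ≈ 75.1°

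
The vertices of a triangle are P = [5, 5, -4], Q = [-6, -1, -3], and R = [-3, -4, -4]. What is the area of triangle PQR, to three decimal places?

26.201

PQ = (-11, -6, 1),  PR = (-8, -9, 0)
i: (-6)·0 - 1·(-9) = 0 - (-9) = 9
j: 1·(-8) - (-11)·0 = -8 - 0 = -8
k: (-11)·(-9) - (-6)·(-8) = 99 - 48 = 51
PQ × PR = (9, -8, 51)
|PQ × PR| = √2746 ≈ 52.4023
area = ½ · 52.4023 ≈ 26.201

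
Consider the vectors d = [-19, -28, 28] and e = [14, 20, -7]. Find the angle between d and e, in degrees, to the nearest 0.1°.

156.4

d · e = (-19)·14 + (-28)·20 + 28·(-7) = -266 - 560 - 196 = -1022
|d|² = 361 + 784 + 784 = 1929,  |d| = √1929 ≈ 43.920383
|e|² = 196 + 400 + 49 = 645,  |e| = √645 ≈ 25.396850
cos θ = -1022 / (43.920383 · 25.396850) ≈ -0.91623
θ = arccos(-0.91623) ≈ 156.4°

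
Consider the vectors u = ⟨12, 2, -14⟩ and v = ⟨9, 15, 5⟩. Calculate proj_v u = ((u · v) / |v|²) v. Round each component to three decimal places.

(1.849, 3.082, 1.027)

u · v = 12·9 + 2·15 + (-14)·5 = 108 + 30 - 70 = 68
|v|² = 81 + 225 + 25 = 331
proj_v u = (68/331) · (9, 15, 5) ≈ (1.849, 3.082, 1.027)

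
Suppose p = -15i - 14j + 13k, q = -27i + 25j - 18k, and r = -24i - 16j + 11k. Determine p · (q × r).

3405

q × r:
i: 25·11 - (-18)·(-16) = 275 - 288 = -13
j: (-18)·(-24) - (-27)·11 = 432 - (-297) = 729
k: (-27)·(-16) - 25·(-24) = 432 - (-600) = 1032
q × r = (-13, 729, 1032)
p · (q × r) = (-15)·(-13) + (-14)·729 + 13·1032 = 195 - 10206 + 13416 = 3405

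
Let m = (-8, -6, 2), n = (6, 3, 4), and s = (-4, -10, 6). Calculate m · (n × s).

-248

n × s:
i: 3·6 - 4·(-10) = 18 - (-40) = 58
j: 4·(-4) - 6·6 = -16 - 36 = -52
k: 6·(-10) - 3·(-4) = -60 - (-12) = -48
n × s = (58, -52, -48)
m · (n × s) = (-8)·58 + (-6)·(-52) + 2·(-48) = -464 + 312 - 96 = -248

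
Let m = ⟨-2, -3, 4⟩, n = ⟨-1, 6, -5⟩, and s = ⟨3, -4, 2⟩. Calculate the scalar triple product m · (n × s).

-1

n × s:
i: 6·2 - (-5)·(-4) = 12 - 20 = -8
j: (-5)·3 - (-1)·2 = -15 - (-2) = -13
k: (-1)·(-4) - 6·3 = 4 - 18 = -14
n × s = (-8, -13, -14)
m · (n × s) = (-2)·(-8) + (-3)·(-13) + 4·(-14) = 16 + 39 - 56 = -1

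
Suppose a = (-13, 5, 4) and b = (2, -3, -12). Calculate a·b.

a · b = (-13)·2 + 5·(-3) + 4·(-12) = -26 - 15 - 48 = -89

-89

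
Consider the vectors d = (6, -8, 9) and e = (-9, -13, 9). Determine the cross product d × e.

(45, -135, -150)

i: (-8)·9 - 9·(-13) = -72 - (-117) = 45
j: 9·(-9) - 6·9 = -81 - 54 = -135
k: 6·(-13) - (-8)·(-9) = -78 - 72 = -150
d × e = (45, -135, -150)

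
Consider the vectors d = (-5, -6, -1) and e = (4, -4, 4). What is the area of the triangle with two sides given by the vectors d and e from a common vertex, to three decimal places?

i: (-6)·4 - (-1)·(-4) = -24 - 4 = -28
j: (-1)·4 - (-5)·4 = -4 - (-20) = 16
k: (-5)·(-4) - (-6)·4 = 20 - (-24) = 44
d × e = (-28, 16, 44)
|d × e| = √((-28)² + 16² + 44²) = √2976 ≈ 54.5527
area = ½ · 54.5527 ≈ 27.276

27.276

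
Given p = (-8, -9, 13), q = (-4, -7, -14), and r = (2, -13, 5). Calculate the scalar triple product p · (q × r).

q × r:
i: (-7)·5 - (-14)·(-13) = -35 - 182 = -217
j: (-14)·2 - (-4)·5 = -28 - (-20) = -8
k: (-4)·(-13) - (-7)·2 = 52 - (-14) = 66
q × r = (-217, -8, 66)
p · (q × r) = (-8)·(-217) + (-9)·(-8) + 13·66 = 1736 + 72 + 858 = 2666

2666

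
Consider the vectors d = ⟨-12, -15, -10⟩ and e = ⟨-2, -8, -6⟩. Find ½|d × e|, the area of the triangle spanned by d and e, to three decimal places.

42.308

i: (-15)·(-6) - (-10)·(-8) = 90 - 80 = 10
j: (-10)·(-2) - (-12)·(-6) = 20 - 72 = -52
k: (-12)·(-8) - (-15)·(-2) = 96 - 30 = 66
d × e = (10, -52, 66)
|d × e| = √(10² + (-52)² + 66²) = √7160 ≈ 84.6168
area = ½ · 84.6168 ≈ 42.308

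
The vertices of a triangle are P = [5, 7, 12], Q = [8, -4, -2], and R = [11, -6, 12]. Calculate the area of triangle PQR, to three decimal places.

PQ = (3, -11, -14),  PR = (6, -13, 0)
i: (-11)·0 - (-14)·(-13) = 0 - 182 = -182
j: (-14)·6 - 3·0 = -84 - 0 = -84
k: 3·(-13) - (-11)·6 = -39 - (-66) = 27
PQ × PR = (-182, -84, 27)
|PQ × PR| = √40909 ≈ 202.2597
area = ½ · 202.2597 ≈ 101.130

101.130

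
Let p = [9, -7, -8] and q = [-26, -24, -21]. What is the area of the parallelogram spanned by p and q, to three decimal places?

i: (-7)·(-21) - (-8)·(-24) = 147 - 192 = -45
j: (-8)·(-26) - 9·(-21) = 208 - (-189) = 397
k: 9·(-24) - (-7)·(-26) = -216 - 182 = -398
p × q = (-45, 397, -398)
|p × q| = √((-45)² + 397² + (-398)²) = √318038 ≈ 563.9486

563.949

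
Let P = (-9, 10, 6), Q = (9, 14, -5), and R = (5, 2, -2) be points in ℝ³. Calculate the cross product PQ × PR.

(-120, -10, -200)

PQ = (18, 4, -11)
PR = (14, -8, -8)
i: 4·(-8) - (-11)·(-8) = -32 - 88 = -120
j: (-11)·14 - 18·(-8) = -154 - (-144) = -10
k: 18·(-8) - 4·14 = -144 - 56 = -200
PQ × PR = (-120, -10, -200)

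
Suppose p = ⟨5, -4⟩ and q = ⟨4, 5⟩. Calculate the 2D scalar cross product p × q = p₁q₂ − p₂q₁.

5·5 - (-4)·4 = 25 - (-16) = 41

41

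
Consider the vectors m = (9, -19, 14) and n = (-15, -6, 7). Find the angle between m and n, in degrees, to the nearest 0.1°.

m · n = 9·(-15) + (-19)·(-6) + 14·7 = -135 + 114 + 98 = 77
|m|² = 81 + 361 + 196 = 638,  |m| = √638 ≈ 25.258662
|n|² = 225 + 36 + 49 = 310,  |n| = √310 ≈ 17.606817
cos θ = 77 / (25.258662 · 17.606817) ≈ 0.17314
θ = arccos(0.17314) ≈ 80.0°

80.0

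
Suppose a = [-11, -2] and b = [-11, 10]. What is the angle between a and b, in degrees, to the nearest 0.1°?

a · b = (-11)·(-11) + (-2)·10 = 121 - 20 = 101
|a|² = 121 + 4 = 125,  |a| = √125 ≈ 11.180340
|b|² = 121 + 100 = 221,  |b| = √221 ≈ 14.866069
cos θ = 101 / (11.180340 · 14.866069) ≈ 0.60767
θ = arccos(0.60767) ≈ 52.6°

52.6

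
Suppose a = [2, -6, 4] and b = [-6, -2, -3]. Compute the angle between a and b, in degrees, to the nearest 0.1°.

a · b = 2·(-6) + (-6)·(-2) + 4·(-3) = -12 + 12 - 12 = -12
|a|² = 4 + 36 + 16 = 56,  |a| = √56 ≈ 7.483315
|b|² = 36 + 4 + 9 = 49,  |b| = √49 ≈ 7.000000
cos θ = -12 / (7.483315 · 7.000000) ≈ -0.22908
θ = arccos(-0.22908) ≈ 103.2°

103.2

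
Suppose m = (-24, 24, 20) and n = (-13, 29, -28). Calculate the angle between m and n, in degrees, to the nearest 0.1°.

74.4

m · n = (-24)·(-13) + 24·29 + 20·(-28) = 312 + 696 - 560 = 448
|m|² = 576 + 576 + 400 = 1552,  |m| = √1552 ≈ 39.395431
|n|² = 169 + 841 + 784 = 1794,  |n| = √1794 ≈ 42.355637
cos θ = 448 / (39.395431 · 42.355637) ≈ 0.26849
θ = arccos(0.26849) ≈ 74.4°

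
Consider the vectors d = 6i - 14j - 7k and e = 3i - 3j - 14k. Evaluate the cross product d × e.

(175, 63, 24)

i: (-14)·(-14) - (-7)·(-3) = 196 - 21 = 175
j: (-7)·3 - 6·(-14) = -21 - (-84) = 63
k: 6·(-3) - (-14)·3 = -18 - (-42) = 24
d × e = (175, 63, 24)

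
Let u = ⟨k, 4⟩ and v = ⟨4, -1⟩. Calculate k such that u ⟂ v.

u · v = k·4 + 4·(-1) = -4 + 4k
Set equal to 0: 4k = 4, so k = 1.

1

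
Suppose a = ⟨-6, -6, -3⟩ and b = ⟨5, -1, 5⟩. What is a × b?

(-33, 15, 36)

i: (-6)·5 - (-3)·(-1) = -30 - 3 = -33
j: (-3)·5 - (-6)·5 = -15 - (-30) = 15
k: (-6)·(-1) - (-6)·5 = 6 - (-30) = 36
a × b = (-33, 15, 36)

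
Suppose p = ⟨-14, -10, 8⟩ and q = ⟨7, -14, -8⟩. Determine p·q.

-22

p · q = (-14)·7 + (-10)·(-14) + 8·(-8) = -98 + 140 - 64 = -22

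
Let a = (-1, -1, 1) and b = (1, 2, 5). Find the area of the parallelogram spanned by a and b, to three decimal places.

i: (-1)·5 - 1·2 = -5 - 2 = -7
j: 1·1 - (-1)·5 = 1 - (-5) = 6
k: (-1)·2 - (-1)·1 = -2 - (-1) = -1
a × b = (-7, 6, -1)
|a × b| = √((-7)² + 6² + (-1)²) = √86 ≈ 9.2736

9.274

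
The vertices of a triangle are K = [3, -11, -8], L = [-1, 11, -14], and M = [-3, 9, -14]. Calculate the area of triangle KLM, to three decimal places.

KL = (-4, 22, -6),  KM = (-6, 20, -6)
i: 22·(-6) - (-6)·20 = -132 - (-120) = -12
j: (-6)·(-6) - (-4)·(-6) = 36 - 24 = 12
k: (-4)·20 - 22·(-6) = -80 - (-132) = 52
KL × KM = (-12, 12, 52)
|KL × KM| = √2992 ≈ 54.6992
area = ½ · 54.6992 ≈ 27.350

27.350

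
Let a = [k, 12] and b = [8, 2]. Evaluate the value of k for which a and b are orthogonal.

a · b = k·8 + 12·2 = 24 + 8k
Set equal to 0: 8k = -24, so k = -3.

-3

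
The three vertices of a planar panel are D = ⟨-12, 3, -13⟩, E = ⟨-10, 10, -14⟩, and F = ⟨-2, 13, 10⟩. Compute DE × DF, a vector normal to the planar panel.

(171, -56, -50)

DE = (2, 7, -1)
DF = (10, 10, 23)
i: 7·23 - (-1)·10 = 161 - (-10) = 171
j: (-1)·10 - 2·23 = -10 - 46 = -56
k: 2·10 - 7·10 = 20 - 70 = -50
DE × DF = (171, -56, -50)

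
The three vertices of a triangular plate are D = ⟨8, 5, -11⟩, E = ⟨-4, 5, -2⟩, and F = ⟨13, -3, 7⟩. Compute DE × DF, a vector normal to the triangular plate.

DE = (-12, 0, 9)
DF = (5, -8, 18)
i: 0·18 - 9·(-8) = 0 - (-72) = 72
j: 9·5 - (-12)·18 = 45 - (-216) = 261
k: (-12)·(-8) - 0·5 = 96 - 0 = 96
DE × DF = (72, 261, 96)

(72, 261, 96)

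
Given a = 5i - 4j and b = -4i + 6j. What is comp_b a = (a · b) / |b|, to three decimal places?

a · b = 5·(-4) + (-4)·6 = -20 - 24 = -44
|b| = √(16 + 36) = √52 ≈ 7.2111
comp_b a = -44 / √52 ≈ -6.102

-6.102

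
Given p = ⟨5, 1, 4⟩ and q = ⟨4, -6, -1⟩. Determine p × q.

(23, 21, -34)

i: 1·(-1) - 4·(-6) = -1 - (-24) = 23
j: 4·4 - 5·(-1) = 16 - (-5) = 21
k: 5·(-6) - 1·4 = -30 - 4 = -34
p × q = (23, 21, -34)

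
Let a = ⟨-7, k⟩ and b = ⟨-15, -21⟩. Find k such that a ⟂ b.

5

a · b = (-7)·(-15) + k·(-21) = 105 - 21k
Set equal to 0: -21k = -105, so k = 5.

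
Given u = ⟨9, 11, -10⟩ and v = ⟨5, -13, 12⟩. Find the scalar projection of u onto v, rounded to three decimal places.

u · v = 9·5 + 11·(-13) + (-10)·12 = 45 - 143 - 120 = -218
|v| = √(25 + 169 + 144) = √338 ≈ 18.3848
comp_v u = -218 / √338 ≈ -11.858

-11.858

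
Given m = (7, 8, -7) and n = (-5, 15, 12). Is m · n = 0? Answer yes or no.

m · n = 7·(-5) + 8·15 + (-7)·12 = -35 + 120 - 84 = 1
Nonzero, so the vectors are not orthogonal.

no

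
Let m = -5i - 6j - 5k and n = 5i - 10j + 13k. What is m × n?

i: (-6)·13 - (-5)·(-10) = -78 - 50 = -128
j: (-5)·5 - (-5)·13 = -25 - (-65) = 40
k: (-5)·(-10) - (-6)·5 = 50 - (-30) = 80
m × n = (-128, 40, 80)

(-128, 40, 80)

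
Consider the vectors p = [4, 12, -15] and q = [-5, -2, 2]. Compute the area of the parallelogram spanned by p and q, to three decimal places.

i: 12·2 - (-15)·(-2) = 24 - 30 = -6
j: (-15)·(-5) - 4·2 = 75 - 8 = 67
k: 4·(-2) - 12·(-5) = -8 - (-60) = 52
p × q = (-6, 67, 52)
|p × q| = √((-6)² + 67² + 52²) = √7229 ≈ 85.0235

85.024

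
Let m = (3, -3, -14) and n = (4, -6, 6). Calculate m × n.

i: (-3)·6 - (-14)·(-6) = -18 - 84 = -102
j: (-14)·4 - 3·6 = -56 - 18 = -74
k: 3·(-6) - (-3)·4 = -18 - (-12) = -6
m × n = (-102, -74, -6)

(-102, -74, -6)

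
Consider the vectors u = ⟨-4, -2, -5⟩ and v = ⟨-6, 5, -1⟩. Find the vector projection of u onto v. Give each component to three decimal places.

u · v = (-4)·(-6) + (-2)·5 + (-5)·(-1) = 24 - 10 + 5 = 19
|v|² = 36 + 25 + 1 = 62
proj_v u = (19/62) · (-6, 5, -1) ≈ (-1.839, 1.532, -0.306)

(-1.839, 1.532, -0.306)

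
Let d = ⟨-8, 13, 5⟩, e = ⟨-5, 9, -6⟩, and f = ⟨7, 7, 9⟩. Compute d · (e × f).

-1435

e × f:
i: 9·9 - (-6)·7 = 81 - (-42) = 123
j: (-6)·7 - (-5)·9 = -42 - (-45) = 3
k: (-5)·7 - 9·7 = -35 - 63 = -98
e × f = (123, 3, -98)
d · (e × f) = (-8)·123 + 13·3 + 5·(-98) = -984 + 39 - 490 = -1435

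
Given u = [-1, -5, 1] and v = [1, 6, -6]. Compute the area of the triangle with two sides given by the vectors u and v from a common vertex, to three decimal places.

i: (-5)·(-6) - 1·6 = 30 - 6 = 24
j: 1·1 - (-1)·(-6) = 1 - 6 = -5
k: (-1)·6 - (-5)·1 = -6 - (-5) = -1
u × v = (24, -5, -1)
|u × v| = √(24² + (-5)² + (-1)²) = √602 ≈ 24.5357
area = ½ · 24.5357 ≈ 12.268

12.268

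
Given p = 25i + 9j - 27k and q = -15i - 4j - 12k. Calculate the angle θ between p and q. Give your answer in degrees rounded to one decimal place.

p · q = 25·(-15) + 9·(-4) + (-27)·(-12) = -375 - 36 + 324 = -87
|p|² = 625 + 81 + 729 = 1435,  |p| = √1435 ≈ 37.881394
|q|² = 225 + 16 + 144 = 385,  |q| = √385 ≈ 19.621417
cos θ = -87 / (37.881394 · 19.621417) ≈ -0.11705
θ = arccos(-0.11705) ≈ 96.7°

96.7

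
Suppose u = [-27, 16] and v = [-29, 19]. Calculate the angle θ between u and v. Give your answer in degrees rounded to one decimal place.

2.6

u · v = (-27)·(-29) + 16·19 = 783 + 304 = 1087
|u|² = 729 + 256 = 985,  |u| = √985 ≈ 31.384710
|v|² = 841 + 361 = 1202,  |v| = √1202 ≈ 34.669872
cos θ = 1087 / (31.384710 · 34.669872) ≈ 0.99899
θ = arccos(0.99899) ≈ 2.6°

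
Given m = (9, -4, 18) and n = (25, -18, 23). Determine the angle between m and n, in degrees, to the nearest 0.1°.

m · n = 9·25 + (-4)·(-18) + 18·23 = 225 + 72 + 414 = 711
|m|² = 81 + 16 + 324 = 421,  |m| = √421 ≈ 20.518285
|n|² = 625 + 324 + 529 = 1478,  |n| = √1478 ≈ 38.444766
cos θ = 711 / (20.518285 · 38.444766) ≈ 0.90135
θ = arccos(0.90135) ≈ 25.7°

25.7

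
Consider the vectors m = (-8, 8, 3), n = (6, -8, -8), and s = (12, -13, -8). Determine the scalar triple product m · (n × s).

n × s:
i: (-8)·(-8) - (-8)·(-13) = 64 - 104 = -40
j: (-8)·12 - 6·(-8) = -96 - (-48) = -48
k: 6·(-13) - (-8)·12 = -78 - (-96) = 18
n × s = (-40, -48, 18)
m · (n × s) = (-8)·(-40) + 8·(-48) + 3·18 = 320 - 384 + 54 = -10

-10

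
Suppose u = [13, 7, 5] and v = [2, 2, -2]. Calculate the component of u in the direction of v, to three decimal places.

8.660

u · v = 13·2 + 7·2 + 5·(-2) = 26 + 14 - 10 = 30
|v| = √(4 + 4 + 4) = √12 ≈ 3.4641
comp_v u = 30 / √12 ≈ 8.660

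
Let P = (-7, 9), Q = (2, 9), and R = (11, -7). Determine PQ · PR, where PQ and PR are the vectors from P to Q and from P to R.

162

PQ = Q − P = (9, 0)
PR = R − P = (18, -16)
PQ · PR = 9·18 + 0·(-16) = 162 + 0 = 162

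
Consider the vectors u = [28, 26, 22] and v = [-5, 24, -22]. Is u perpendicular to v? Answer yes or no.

yes

u · v = 28·(-5) + 26·24 + 22·(-22) = -140 + 624 - 484 = 0
Zero, so the vectors are orthogonal.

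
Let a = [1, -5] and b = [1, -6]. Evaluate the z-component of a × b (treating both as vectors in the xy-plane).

-1

1·(-6) - (-5)·1 = -6 - (-5) = -1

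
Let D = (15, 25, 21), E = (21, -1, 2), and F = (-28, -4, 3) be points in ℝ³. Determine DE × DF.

DE = (6, -26, -19)
DF = (-43, -29, -18)
i: (-26)·(-18) - (-19)·(-29) = 468 - 551 = -83
j: (-19)·(-43) - 6·(-18) = 817 - (-108) = 925
k: 6·(-29) - (-26)·(-43) = -174 - 1118 = -1292
DE × DF = (-83, 925, -1292)

(-83, 925, -1292)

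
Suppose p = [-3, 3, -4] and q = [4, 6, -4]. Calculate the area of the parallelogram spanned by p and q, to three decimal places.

42.755

i: 3·(-4) - (-4)·6 = -12 - (-24) = 12
j: (-4)·4 - (-3)·(-4) = -16 - 12 = -28
k: (-3)·6 - 3·4 = -18 - 12 = -30
p × q = (12, -28, -30)
|p × q| = √(12² + (-28)² + (-30)²) = √1828 ≈ 42.7551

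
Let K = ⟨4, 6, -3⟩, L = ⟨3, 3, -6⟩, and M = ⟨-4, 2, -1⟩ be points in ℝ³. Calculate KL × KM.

KL = (-1, -3, -3)
KM = (-8, -4, 2)
i: (-3)·2 - (-3)·(-4) = -6 - 12 = -18
j: (-3)·(-8) - (-1)·2 = 24 - (-2) = 26
k: (-1)·(-4) - (-3)·(-8) = 4 - 24 = -20
KL × KM = (-18, 26, -20)

(-18, 26, -20)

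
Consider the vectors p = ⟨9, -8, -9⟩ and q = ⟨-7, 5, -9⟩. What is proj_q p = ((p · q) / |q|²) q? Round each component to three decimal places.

p · q = 9·(-7) + (-8)·5 + (-9)·(-9) = -63 - 40 + 81 = -22
|q|² = 49 + 25 + 81 = 155
proj_q p = (-22/155) · (-7, 5, -9) ≈ (0.994, -0.710, 1.277)

(0.994, -0.710, 1.277)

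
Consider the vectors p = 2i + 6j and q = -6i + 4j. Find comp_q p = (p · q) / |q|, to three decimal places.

p · q = 2·(-6) + 6·4 = -12 + 24 = 12
|q| = √(36 + 16) = √52 ≈ 7.2111
comp_q p = 12 / √52 ≈ 1.664

1.664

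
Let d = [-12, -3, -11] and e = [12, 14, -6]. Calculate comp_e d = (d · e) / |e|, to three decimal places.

d · e = (-12)·12 + (-3)·14 + (-11)·(-6) = -144 - 42 + 66 = -120
|e| = √(144 + 196 + 36) = √376 ≈ 19.3907
comp_e d = -120 / √376 ≈ -6.189

-6.189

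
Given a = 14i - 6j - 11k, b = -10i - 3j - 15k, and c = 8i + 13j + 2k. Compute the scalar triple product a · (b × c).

4412

b × c:
i: (-3)·2 - (-15)·13 = -6 - (-195) = 189
j: (-15)·8 - (-10)·2 = -120 - (-20) = -100
k: (-10)·13 - (-3)·8 = -130 - (-24) = -106
b × c = (189, -100, -106)
a · (b × c) = 14·189 + (-6)·(-100) + (-11)·(-106) = 2646 + 600 + 1166 = 4412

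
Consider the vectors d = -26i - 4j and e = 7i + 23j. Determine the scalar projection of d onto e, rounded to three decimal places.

-11.397

d · e = (-26)·7 + (-4)·23 = -182 - 92 = -274
|e| = √(49 + 529) = √578 ≈ 24.0416
comp_e d = -274 / √578 ≈ -11.397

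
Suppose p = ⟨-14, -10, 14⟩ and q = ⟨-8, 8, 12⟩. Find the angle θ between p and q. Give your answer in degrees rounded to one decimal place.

56.9

p · q = (-14)·(-8) + (-10)·8 + 14·12 = 112 - 80 + 168 = 200
|p|² = 196 + 100 + 196 = 492,  |p| = √492 ≈ 22.181073
|q|² = 64 + 64 + 144 = 272,  |q| = √272 ≈ 16.492423
cos θ = 200 / (22.181073 · 16.492423) ≈ 0.54672
θ = arccos(0.54672) ≈ 56.9°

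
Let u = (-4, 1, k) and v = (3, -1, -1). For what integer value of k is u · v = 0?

-13

u · v = (-4)·3 + 1·(-1) + k·(-1) = -13 - 1k
Set equal to 0: -1k = 13, so k = -13.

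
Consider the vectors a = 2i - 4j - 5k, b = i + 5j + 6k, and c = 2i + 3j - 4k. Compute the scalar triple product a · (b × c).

-105

b × c:
i: 5·(-4) - 6·3 = -20 - 18 = -38
j: 6·2 - 1·(-4) = 12 - (-4) = 16
k: 1·3 - 5·2 = 3 - 10 = -7
b × c = (-38, 16, -7)
a · (b × c) = 2·(-38) + (-4)·16 + (-5)·(-7) = -76 - 64 + 35 = -105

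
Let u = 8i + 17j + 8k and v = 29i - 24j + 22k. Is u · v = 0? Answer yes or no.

u · v = 8·29 + 17·(-24) + 8·22 = 232 - 408 + 176 = 0
Zero, so the vectors are orthogonal.

yes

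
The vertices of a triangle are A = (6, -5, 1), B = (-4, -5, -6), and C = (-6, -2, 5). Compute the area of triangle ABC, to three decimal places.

AB = (-10, 0, -7),  AC = (-12, 3, 4)
i: 0·4 - (-7)·3 = 0 - (-21) = 21
j: (-7)·(-12) - (-10)·4 = 84 - (-40) = 124
k: (-10)·3 - 0·(-12) = -30 - 0 = -30
AB × AC = (21, 124, -30)
|AB × AC| = √16717 ≈ 129.2942
area = ½ · 129.2942 ≈ 64.647

64.647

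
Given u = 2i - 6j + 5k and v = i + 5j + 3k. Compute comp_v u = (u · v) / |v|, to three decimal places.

u · v = 2·1 + (-6)·5 + 5·3 = 2 - 30 + 15 = -13
|v| = √(1 + 25 + 9) = √35 ≈ 5.9161
comp_v u = -13 / √35 ≈ -2.197

-2.197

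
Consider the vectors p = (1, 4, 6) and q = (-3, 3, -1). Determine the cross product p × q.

i: 4·(-1) - 6·3 = -4 - 18 = -22
j: 6·(-3) - 1·(-1) = -18 - (-1) = -17
k: 1·3 - 4·(-3) = 3 - (-12) = 15
p × q = (-22, -17, 15)

(-22, -17, 15)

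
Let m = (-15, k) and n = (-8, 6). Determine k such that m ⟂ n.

m · n = (-15)·(-8) + k·6 = 120 + 6k
Set equal to 0: 6k = -120, so k = -20.

-20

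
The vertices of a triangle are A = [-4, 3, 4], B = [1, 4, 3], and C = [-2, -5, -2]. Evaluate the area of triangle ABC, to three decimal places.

26.192

AB = (5, 1, -1),  AC = (2, -8, -6)
i: 1·(-6) - (-1)·(-8) = -6 - 8 = -14
j: (-1)·2 - 5·(-6) = -2 - (-30) = 28
k: 5·(-8) - 1·2 = -40 - 2 = -42
AB × AC = (-14, 28, -42)
|AB × AC| = √2744 ≈ 52.3832
area = ½ · 52.3832 ≈ 26.192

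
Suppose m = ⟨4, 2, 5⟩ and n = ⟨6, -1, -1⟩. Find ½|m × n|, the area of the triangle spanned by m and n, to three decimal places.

18.848

i: 2·(-1) - 5·(-1) = -2 - (-5) = 3
j: 5·6 - 4·(-1) = 30 - (-4) = 34
k: 4·(-1) - 2·6 = -4 - 12 = -16
m × n = (3, 34, -16)
|m × n| = √(3² + 34² + (-16)²) = √1421 ≈ 37.6962
area = ½ · 37.6962 ≈ 18.848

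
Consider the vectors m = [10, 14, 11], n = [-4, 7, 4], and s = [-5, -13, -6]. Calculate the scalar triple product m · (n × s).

441

n × s:
i: 7·(-6) - 4·(-13) = -42 - (-52) = 10
j: 4·(-5) - (-4)·(-6) = -20 - 24 = -44
k: (-4)·(-13) - 7·(-5) = 52 - (-35) = 87
n × s = (10, -44, 87)
m · (n × s) = 10·10 + 14·(-44) + 11·87 = 100 - 616 + 957 = 441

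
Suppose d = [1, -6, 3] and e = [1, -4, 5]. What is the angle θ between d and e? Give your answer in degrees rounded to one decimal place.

24.5

d · e = 1·1 + (-6)·(-4) + 3·5 = 1 + 24 + 15 = 40
|d|² = 1 + 36 + 9 = 46,  |d| = √46 ≈ 6.782330
|e|² = 1 + 16 + 25 = 42,  |e| = √42 ≈ 6.480741
cos θ = 40 / (6.782330 · 6.480741) ≈ 0.91003
θ = arccos(0.91003) ≈ 24.5°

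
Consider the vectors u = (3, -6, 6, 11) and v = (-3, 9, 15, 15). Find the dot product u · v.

192

u · v = 3·(-3) + (-6)·9 + 6·15 + 11·15 = -9 - 54 + 90 + 165 = 192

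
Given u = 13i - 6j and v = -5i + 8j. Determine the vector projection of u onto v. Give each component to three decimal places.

(6.348, -10.157)

u · v = 13·(-5) + (-6)·8 = -65 - 48 = -113
|v|² = 25 + 64 = 89
proj_v u = (-113/89) · (-5, 8) ≈ (6.348, -10.157)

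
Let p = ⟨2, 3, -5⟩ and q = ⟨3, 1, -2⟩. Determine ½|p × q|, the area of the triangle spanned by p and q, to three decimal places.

6.538

i: 3·(-2) - (-5)·1 = -6 - (-5) = -1
j: (-5)·3 - 2·(-2) = -15 - (-4) = -11
k: 2·1 - 3·3 = 2 - 9 = -7
p × q = (-1, -11, -7)
|p × q| = √((-1)² + (-11)² + (-7)²) = √171 ≈ 13.0767
area = ½ · 13.0767 ≈ 6.538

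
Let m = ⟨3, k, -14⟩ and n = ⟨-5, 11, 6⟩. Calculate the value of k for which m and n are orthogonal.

9

m · n = 3·(-5) + k·11 + (-14)·6 = -99 + 11k
Set equal to 0: 11k = 99, so k = 9.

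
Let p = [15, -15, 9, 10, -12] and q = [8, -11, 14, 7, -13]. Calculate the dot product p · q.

637

p · q = 15·8 + (-15)·(-11) + 9·14 + 10·7 + (-12)·(-13) = 120 + 165 + 126 + 70 + 156 = 637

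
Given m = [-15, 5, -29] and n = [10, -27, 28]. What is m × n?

(-643, 130, 355)

i: 5·28 - (-29)·(-27) = 140 - 783 = -643
j: (-29)·10 - (-15)·28 = -290 - (-420) = 130
k: (-15)·(-27) - 5·10 = 405 - 50 = 355
m × n = (-643, 130, 355)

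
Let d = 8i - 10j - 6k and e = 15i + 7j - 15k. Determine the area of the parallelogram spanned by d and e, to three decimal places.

i: (-10)·(-15) - (-6)·7 = 150 - (-42) = 192
j: (-6)·15 - 8·(-15) = -90 - (-120) = 30
k: 8·7 - (-10)·15 = 56 - (-150) = 206
d × e = (192, 30, 206)
|d × e| = √(192² + 30² + 206²) = √80200 ≈ 283.1960

283.196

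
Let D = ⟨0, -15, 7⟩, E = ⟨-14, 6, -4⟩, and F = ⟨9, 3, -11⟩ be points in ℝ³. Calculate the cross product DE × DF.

(-180, -351, -441)

DE = (-14, 21, -11)
DF = (9, 18, -18)
i: 21·(-18) - (-11)·18 = -378 - (-198) = -180
j: (-11)·9 - (-14)·(-18) = -99 - 252 = -351
k: (-14)·18 - 21·9 = -252 - 189 = -441
DE × DF = (-180, -351, -441)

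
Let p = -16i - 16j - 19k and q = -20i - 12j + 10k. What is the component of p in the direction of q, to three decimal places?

12.689

p · q = (-16)·(-20) + (-16)·(-12) + (-19)·10 = 320 + 192 - 190 = 322
|q| = √(400 + 144 + 100) = √644 ≈ 25.3772
comp_q p = 322 / √644 ≈ 12.689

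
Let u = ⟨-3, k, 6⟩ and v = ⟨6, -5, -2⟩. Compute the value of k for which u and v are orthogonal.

-6

u · v = (-3)·6 + k·(-5) + 6·(-2) = -30 - 5k
Set equal to 0: -5k = 30, so k = -6.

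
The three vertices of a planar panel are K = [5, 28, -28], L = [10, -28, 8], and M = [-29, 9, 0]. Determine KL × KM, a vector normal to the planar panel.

(-884, -1364, -1999)

KL = (5, -56, 36)
KM = (-34, -19, 28)
i: (-56)·28 - 36·(-19) = -1568 - (-684) = -884
j: 36·(-34) - 5·28 = -1224 - 140 = -1364
k: 5·(-19) - (-56)·(-34) = -95 - 1904 = -1999
KL × KM = (-884, -1364, -1999)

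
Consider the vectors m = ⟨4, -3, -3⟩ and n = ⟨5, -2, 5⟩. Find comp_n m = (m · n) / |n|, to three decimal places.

1.497

m · n = 4·5 + (-3)·(-2) + (-3)·5 = 20 + 6 - 15 = 11
|n| = √(25 + 4 + 25) = √54 ≈ 7.3485
comp_n m = 11 / √54 ≈ 1.497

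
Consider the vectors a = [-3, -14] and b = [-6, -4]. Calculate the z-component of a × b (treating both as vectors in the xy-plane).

-72

(-3)·(-4) - (-14)·(-6) = 12 - 84 = -72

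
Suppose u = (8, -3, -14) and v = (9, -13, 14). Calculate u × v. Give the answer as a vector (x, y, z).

i: (-3)·14 - (-14)·(-13) = -42 - 182 = -224
j: (-14)·9 - 8·14 = -126 - 112 = -238
k: 8·(-13) - (-3)·9 = -104 - (-27) = -77
u × v = (-224, -238, -77)

(-224, -238, -77)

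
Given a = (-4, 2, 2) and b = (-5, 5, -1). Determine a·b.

a · b = (-4)·(-5) + 2·5 + 2·(-1) = 20 + 10 - 2 = 28

28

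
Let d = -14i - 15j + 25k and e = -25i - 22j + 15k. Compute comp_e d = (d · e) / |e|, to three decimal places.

28.885

d · e = (-14)·(-25) + (-15)·(-22) + 25·15 = 350 + 330 + 375 = 1055
|e| = √(625 + 484 + 225) = √1334 ≈ 36.5240
comp_e d = 1055 / √1334 ≈ 28.885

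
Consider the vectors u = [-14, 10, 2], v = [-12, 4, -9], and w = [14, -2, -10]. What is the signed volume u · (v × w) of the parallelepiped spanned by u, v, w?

v × w:
i: 4·(-10) - (-9)·(-2) = -40 - 18 = -58
j: (-9)·14 - (-12)·(-10) = -126 - 120 = -246
k: (-12)·(-2) - 4·14 = 24 - 56 = -32
v × w = (-58, -246, -32)
u · (v × w) = (-14)·(-58) + 10·(-246) + 2·(-32) = 812 - 2460 - 64 = -1712

-1712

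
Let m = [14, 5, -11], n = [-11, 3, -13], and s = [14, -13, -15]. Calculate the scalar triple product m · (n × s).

n × s:
i: 3·(-15) - (-13)·(-13) = -45 - 169 = -214
j: (-13)·14 - (-11)·(-15) = -182 - 165 = -347
k: (-11)·(-13) - 3·14 = 143 - 42 = 101
n × s = (-214, -347, 101)
m · (n × s) = 14·(-214) + 5·(-347) + (-11)·101 = -2996 - 1735 - 1111 = -5842

-5842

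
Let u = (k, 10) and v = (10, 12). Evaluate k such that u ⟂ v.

u · v = k·10 + 10·12 = 120 + 10k
Set equal to 0: 10k = -120, so k = -12.

-12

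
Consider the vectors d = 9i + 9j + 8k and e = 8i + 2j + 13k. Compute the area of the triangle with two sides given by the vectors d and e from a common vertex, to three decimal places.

63.099

i: 9·13 - 8·2 = 117 - 16 = 101
j: 8·8 - 9·13 = 64 - 117 = -53
k: 9·2 - 9·8 = 18 - 72 = -54
d × e = (101, -53, -54)
|d × e| = √(101² + (-53)² + (-54)²) = √15926 ≈ 126.1983
area = ½ · 126.1983 ≈ 63.099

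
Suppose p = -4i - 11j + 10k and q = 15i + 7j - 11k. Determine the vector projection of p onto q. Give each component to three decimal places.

(-9.380, -4.377, 6.878)

p · q = (-4)·15 + (-11)·7 + 10·(-11) = -60 - 77 - 110 = -247
|q|² = 225 + 49 + 121 = 395
proj_q p = (-247/395) · (15, 7, -11) ≈ (-9.380, -4.377, 6.878)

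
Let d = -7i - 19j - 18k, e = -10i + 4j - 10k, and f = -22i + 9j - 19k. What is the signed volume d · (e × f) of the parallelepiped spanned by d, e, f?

-632

e × f:
i: 4·(-19) - (-10)·9 = -76 - (-90) = 14
j: (-10)·(-22) - (-10)·(-19) = 220 - 190 = 30
k: (-10)·9 - 4·(-22) = -90 - (-88) = -2
e × f = (14, 30, -2)
d · (e × f) = (-7)·14 + (-19)·30 + (-18)·(-2) = -98 - 570 + 36 = -632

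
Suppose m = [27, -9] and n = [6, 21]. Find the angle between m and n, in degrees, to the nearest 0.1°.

m · n = 27·6 + (-9)·21 = 162 - 189 = -27
|m|² = 729 + 81 = 810,  |m| = √810 ≈ 28.460499
|n|² = 36 + 441 = 477,  |n| = √477 ≈ 21.840330
cos θ = -27 / (28.460499 · 21.840330) ≈ -0.04344
θ = arccos(-0.04344) ≈ 92.5°

92.5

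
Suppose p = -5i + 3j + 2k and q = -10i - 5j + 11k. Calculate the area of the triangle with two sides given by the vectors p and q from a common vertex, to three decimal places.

i: 3·11 - 2·(-5) = 33 - (-10) = 43
j: 2·(-10) - (-5)·11 = -20 - (-55) = 35
k: (-5)·(-5) - 3·(-10) = 25 - (-30) = 55
p × q = (43, 35, 55)
|p × q| = √(43² + 35² + 55²) = √6099 ≈ 78.0961
area = ½ · 78.0961 ≈ 39.048

39.048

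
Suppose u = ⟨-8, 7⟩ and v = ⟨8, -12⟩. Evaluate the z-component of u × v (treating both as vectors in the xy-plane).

40

(-8)·(-12) - 7·8 = 96 - 56 = 40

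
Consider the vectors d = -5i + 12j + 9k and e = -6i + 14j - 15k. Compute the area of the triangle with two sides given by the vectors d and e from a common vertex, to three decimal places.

166.043

i: 12·(-15) - 9·14 = -180 - 126 = -306
j: 9·(-6) - (-5)·(-15) = -54 - 75 = -129
k: (-5)·14 - 12·(-6) = -70 - (-72) = 2
d × e = (-306, -129, 2)
|d × e| = √((-306)² + (-129)² + 2²) = √110281 ≈ 332.0858
area = ½ · 332.0858 ≈ 166.043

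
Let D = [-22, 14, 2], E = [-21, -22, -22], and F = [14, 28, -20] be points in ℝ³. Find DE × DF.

DE = (1, -36, -24)
DF = (36, 14, -22)
i: (-36)·(-22) - (-24)·14 = 792 - (-336) = 1128
j: (-24)·36 - 1·(-22) = -864 - (-22) = -842
k: 1·14 - (-36)·36 = 14 - (-1296) = 1310
DE × DF = (1128, -842, 1310)

(1128, -842, 1310)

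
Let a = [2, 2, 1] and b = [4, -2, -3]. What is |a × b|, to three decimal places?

16.125

i: 2·(-3) - 1·(-2) = -6 - (-2) = -4
j: 1·4 - 2·(-3) = 4 - (-6) = 10
k: 2·(-2) - 2·4 = -4 - 8 = -12
a × b = (-4, 10, -12)
|a × b| = √((-4)² + 10² + (-12)²) = √260 ≈ 16.1245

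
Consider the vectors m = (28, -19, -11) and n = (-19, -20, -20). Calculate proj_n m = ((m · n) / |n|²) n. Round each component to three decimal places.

(-1.113, -1.171, -1.171)

m · n = 28·(-19) + (-19)·(-20) + (-11)·(-20) = -532 + 380 + 220 = 68
|n|² = 361 + 400 + 400 = 1161
proj_n m = (68/1161) · (-19, -20, -20) ≈ (-1.113, -1.171, -1.171)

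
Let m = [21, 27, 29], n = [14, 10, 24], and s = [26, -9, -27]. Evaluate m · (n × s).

n × s:
i: 10·(-27) - 24·(-9) = -270 - (-216) = -54
j: 24·26 - 14·(-27) = 624 - (-378) = 1002
k: 14·(-9) - 10·26 = -126 - 260 = -386
n × s = (-54, 1002, -386)
m · (n × s) = 21·(-54) + 27·1002 + 29·(-386) = -1134 + 27054 - 11194 = 14726

14726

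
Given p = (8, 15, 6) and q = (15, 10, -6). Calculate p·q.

234

p · q = 8·15 + 15·10 + 6·(-6) = 120 + 150 - 36 = 234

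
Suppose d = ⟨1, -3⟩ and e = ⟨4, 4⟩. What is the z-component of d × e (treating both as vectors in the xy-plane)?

16

1·4 - (-3)·4 = 4 - (-12) = 16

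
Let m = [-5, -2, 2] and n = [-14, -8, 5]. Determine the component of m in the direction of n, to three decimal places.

5.687

m · n = (-5)·(-14) + (-2)·(-8) + 2·5 = 70 + 16 + 10 = 96
|n| = √(196 + 64 + 25) = √285 ≈ 16.8819
comp_n m = 96 / √285 ≈ 5.687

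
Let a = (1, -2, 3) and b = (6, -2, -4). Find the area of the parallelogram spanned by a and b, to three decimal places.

i: (-2)·(-4) - 3·(-2) = 8 - (-6) = 14
j: 3·6 - 1·(-4) = 18 - (-4) = 22
k: 1·(-2) - (-2)·6 = -2 - (-12) = 10
a × b = (14, 22, 10)
|a × b| = √(14² + 22² + 10²) = √780 ≈ 27.9285

27.928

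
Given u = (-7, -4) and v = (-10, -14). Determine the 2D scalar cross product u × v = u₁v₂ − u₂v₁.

58

(-7)·(-14) - (-4)·(-10) = 98 - 40 = 58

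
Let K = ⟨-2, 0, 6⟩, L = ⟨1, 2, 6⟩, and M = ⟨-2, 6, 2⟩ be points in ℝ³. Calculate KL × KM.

(-8, 12, 18)

KL = (3, 2, 0)
KM = (0, 6, -4)
i: 2·(-4) - 0·6 = -8 - 0 = -8
j: 0·0 - 3·(-4) = 0 - (-12) = 12
k: 3·6 - 2·0 = 18 - 0 = 18
KL × KM = (-8, 12, 18)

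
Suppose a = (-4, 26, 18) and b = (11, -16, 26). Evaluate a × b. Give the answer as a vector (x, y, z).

i: 26·26 - 18·(-16) = 676 - (-288) = 964
j: 18·11 - (-4)·26 = 198 - (-104) = 302
k: (-4)·(-16) - 26·11 = 64 - 286 = -222
a × b = (964, 302, -222)

(964, 302, -222)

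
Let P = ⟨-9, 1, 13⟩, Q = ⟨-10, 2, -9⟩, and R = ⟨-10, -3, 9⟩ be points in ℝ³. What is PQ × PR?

(-92, 18, 5)

PQ = (-1, 1, -22)
PR = (-1, -4, -4)
i: 1·(-4) - (-22)·(-4) = -4 - 88 = -92
j: (-22)·(-1) - (-1)·(-4) = 22 - 4 = 18
k: (-1)·(-4) - 1·(-1) = 4 - (-1) = 5
PQ × PR = (-92, 18, 5)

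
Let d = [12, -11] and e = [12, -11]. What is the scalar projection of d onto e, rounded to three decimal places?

d · e = 12·12 + (-11)·(-11) = 144 + 121 = 265
|e| = √(144 + 121) = √265 ≈ 16.2788
comp_e d = 265 / √265 ≈ 16.279

16.279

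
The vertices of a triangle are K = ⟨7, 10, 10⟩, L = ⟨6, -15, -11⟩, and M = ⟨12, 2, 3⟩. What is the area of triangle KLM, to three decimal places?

87.009

KL = (-1, -25, -21),  KM = (5, -8, -7)
i: (-25)·(-7) - (-21)·(-8) = 175 - 168 = 7
j: (-21)·5 - (-1)·(-7) = -105 - 7 = -112
k: (-1)·(-8) - (-25)·5 = 8 - (-125) = 133
KL × KM = (7, -112, 133)
|KL × KM| = √30282 ≈ 174.0172
area = ½ · 174.0172 ≈ 87.009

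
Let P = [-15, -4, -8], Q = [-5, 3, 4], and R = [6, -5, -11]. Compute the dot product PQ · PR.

PQ = Q − P = (10, 7, 12)
PR = R − P = (21, -1, -3)
PQ · PR = 10·21 + 7·(-1) + 12·(-3) = 210 - 7 - 36 = 167

167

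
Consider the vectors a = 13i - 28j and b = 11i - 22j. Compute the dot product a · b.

a · b = 13·11 + (-28)·(-22) = 143 + 616 = 759

759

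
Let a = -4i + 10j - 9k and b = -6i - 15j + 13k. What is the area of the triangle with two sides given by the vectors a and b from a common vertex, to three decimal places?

i: 10·13 - (-9)·(-15) = 130 - 135 = -5
j: (-9)·(-6) - (-4)·13 = 54 - (-52) = 106
k: (-4)·(-15) - 10·(-6) = 60 - (-60) = 120
a × b = (-5, 106, 120)
|a × b| = √((-5)² + 106² + 120²) = √25661 ≈ 160.1905
area = ½ · 160.1905 ≈ 80.095

80.095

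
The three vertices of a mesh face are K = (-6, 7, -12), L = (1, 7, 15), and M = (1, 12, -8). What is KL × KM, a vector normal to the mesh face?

(-135, 161, 35)

KL = (7, 0, 27)
KM = (7, 5, 4)
i: 0·4 - 27·5 = 0 - 135 = -135
j: 27·7 - 7·4 = 189 - 28 = 161
k: 7·5 - 0·7 = 35 - 0 = 35
KL × KM = (-135, 161, 35)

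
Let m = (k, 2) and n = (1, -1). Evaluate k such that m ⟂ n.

2

m · n = k·1 + 2·(-1) = -2 + 1k
Set equal to 0: 1k = 2, so k = 2.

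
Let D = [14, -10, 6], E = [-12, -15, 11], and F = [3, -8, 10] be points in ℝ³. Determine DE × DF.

(-30, 49, -107)

DE = (-26, -5, 5)
DF = (-11, 2, 4)
i: (-5)·4 - 5·2 = -20 - 10 = -30
j: 5·(-11) - (-26)·4 = -55 - (-104) = 49
k: (-26)·2 - (-5)·(-11) = -52 - 55 = -107
DE × DF = (-30, 49, -107)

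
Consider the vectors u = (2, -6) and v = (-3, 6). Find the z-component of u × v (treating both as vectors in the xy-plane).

2·6 - (-6)·(-3) = 12 - 18 = -6

-6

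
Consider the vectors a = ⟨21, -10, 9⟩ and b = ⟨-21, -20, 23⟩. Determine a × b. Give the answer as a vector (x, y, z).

i: (-10)·23 - 9·(-20) = -230 - (-180) = -50
j: 9·(-21) - 21·23 = -189 - 483 = -672
k: 21·(-20) - (-10)·(-21) = -420 - 210 = -630
a × b = (-50, -672, -630)

(-50, -672, -630)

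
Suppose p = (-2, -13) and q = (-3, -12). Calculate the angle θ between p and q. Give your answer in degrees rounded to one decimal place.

p · q = (-2)·(-3) + (-13)·(-12) = 6 + 156 = 162
|p|² = 4 + 169 = 173,  |p| = √173 ≈ 13.152946
|q|² = 9 + 144 = 153,  |q| = √153 ≈ 12.369317
cos θ = 162 / (13.152946 · 12.369317) ≈ 0.99574
θ = arccos(0.99574) ≈ 5.3°

5.3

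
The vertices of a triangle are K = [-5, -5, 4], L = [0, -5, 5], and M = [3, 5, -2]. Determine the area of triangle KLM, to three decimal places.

KL = (5, 0, 1),  KM = (8, 10, -6)
i: 0·(-6) - 1·10 = 0 - 10 = -10
j: 1·8 - 5·(-6) = 8 - (-30) = 38
k: 5·10 - 0·8 = 50 - 0 = 50
KL × KM = (-10, 38, 50)
|KL × KM| = √4044 ≈ 63.5925
area = ½ · 63.5925 ≈ 31.796

31.796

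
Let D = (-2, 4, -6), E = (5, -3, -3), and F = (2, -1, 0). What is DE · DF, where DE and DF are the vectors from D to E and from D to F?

81

DE = E − D = (7, -7, 3)
DF = F − D = (4, -5, 6)
DE · DF = 7·4 + (-7)·(-5) + 3·6 = 28 + 35 + 18 = 81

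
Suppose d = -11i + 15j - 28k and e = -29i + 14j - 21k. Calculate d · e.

d · e = (-11)·(-29) + 15·14 + (-28)·(-21) = 319 + 210 + 588 = 1117

1117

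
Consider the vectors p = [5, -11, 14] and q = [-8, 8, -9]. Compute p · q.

p · q = 5·(-8) + (-11)·8 + 14·(-9) = -40 - 88 - 126 = -254

-254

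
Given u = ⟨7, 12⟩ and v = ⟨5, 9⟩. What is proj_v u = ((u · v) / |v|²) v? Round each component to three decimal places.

u · v = 7·5 + 12·9 = 35 + 108 = 143
|v|² = 25 + 81 = 106
proj_v u = (143/106) · (5, 9) ≈ (6.745, 12.142)

(6.745, 12.142)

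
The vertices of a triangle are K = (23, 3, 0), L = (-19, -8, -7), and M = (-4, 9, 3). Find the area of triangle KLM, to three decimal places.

KL = (-42, -11, -7),  KM = (-27, 6, 3)
i: (-11)·3 - (-7)·6 = -33 - (-42) = 9
j: (-7)·(-27) - (-42)·3 = 189 - (-126) = 315
k: (-42)·6 - (-11)·(-27) = -252 - 297 = -549
KL × KM = (9, 315, -549)
|KL × KM| = √400707 ≈ 633.0142
area = ½ · 633.0142 ≈ 316.507

316.507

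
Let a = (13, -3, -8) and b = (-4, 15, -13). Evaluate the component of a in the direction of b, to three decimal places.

0.346

a · b = 13·(-4) + (-3)·15 + (-8)·(-13) = -52 - 45 + 104 = 7
|b| = √(16 + 225 + 169) = √410 ≈ 20.2485
comp_b a = 7 / √410 ≈ 0.346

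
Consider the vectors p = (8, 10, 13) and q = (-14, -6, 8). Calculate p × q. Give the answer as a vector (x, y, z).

i: 10·8 - 13·(-6) = 80 - (-78) = 158
j: 13·(-14) - 8·8 = -182 - 64 = -246
k: 8·(-6) - 10·(-14) = -48 - (-140) = 92
p × q = (158, -246, 92)

(158, -246, 92)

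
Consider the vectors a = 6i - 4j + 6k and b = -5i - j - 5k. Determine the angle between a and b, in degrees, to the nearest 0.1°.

a · b = 6·(-5) + (-4)·(-1) + 6·(-5) = -30 + 4 - 30 = -56
|a|² = 36 + 16 + 36 = 88,  |a| = √88 ≈ 9.380832
|b|² = 25 + 1 + 25 = 51,  |b| = √51 ≈ 7.141428
cos θ = -56 / (9.380832 · 7.141428) ≈ -0.83591
θ = arccos(-0.83591) ≈ 146.7°

146.7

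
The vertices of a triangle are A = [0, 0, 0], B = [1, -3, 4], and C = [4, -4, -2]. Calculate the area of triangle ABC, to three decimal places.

14.765

AB = (1, -3, 4),  AC = (4, -4, -2)
i: (-3)·(-2) - 4·(-4) = 6 - (-16) = 22
j: 4·4 - 1·(-2) = 16 - (-2) = 18
k: 1·(-4) - (-3)·4 = -4 - (-12) = 8
AB × AC = (22, 18, 8)
|AB × AC| = √872 ≈ 29.5296
area = ½ · 29.5296 ≈ 14.765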